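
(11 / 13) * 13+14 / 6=40 / 3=13.33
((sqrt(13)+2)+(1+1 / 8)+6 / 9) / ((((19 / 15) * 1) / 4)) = 60 * sqrt(13) / 19+455 / 38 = 23.36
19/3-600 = -1781/3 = -593.67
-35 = -35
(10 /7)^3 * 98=2000 /7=285.71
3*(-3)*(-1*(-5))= -45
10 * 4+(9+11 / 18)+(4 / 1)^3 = 2045 / 18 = 113.61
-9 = -9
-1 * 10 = -10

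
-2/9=-0.22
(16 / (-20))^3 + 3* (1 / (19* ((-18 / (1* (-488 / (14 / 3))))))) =6738 / 16625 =0.41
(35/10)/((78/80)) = 140/39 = 3.59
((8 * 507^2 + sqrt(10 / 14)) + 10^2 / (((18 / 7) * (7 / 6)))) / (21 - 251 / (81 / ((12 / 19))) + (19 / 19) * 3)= 513 * sqrt(35) / 79156 + 263736549 / 2827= 93292.06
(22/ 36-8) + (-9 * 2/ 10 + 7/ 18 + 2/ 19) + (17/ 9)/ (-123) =-915997/ 105165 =-8.71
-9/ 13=-0.69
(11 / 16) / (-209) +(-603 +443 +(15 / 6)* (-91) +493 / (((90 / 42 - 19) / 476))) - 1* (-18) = -256314163 / 17936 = -14290.49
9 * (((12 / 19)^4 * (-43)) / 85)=-0.72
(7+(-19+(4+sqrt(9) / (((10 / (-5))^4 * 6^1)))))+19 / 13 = -2707 / 416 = -6.51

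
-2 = -2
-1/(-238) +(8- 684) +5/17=-160817/238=-675.70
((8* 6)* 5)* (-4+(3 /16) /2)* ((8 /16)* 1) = -1875 /4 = -468.75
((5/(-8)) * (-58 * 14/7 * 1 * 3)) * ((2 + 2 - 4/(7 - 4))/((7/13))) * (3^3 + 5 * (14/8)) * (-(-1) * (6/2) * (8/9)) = 2156440/21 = 102687.62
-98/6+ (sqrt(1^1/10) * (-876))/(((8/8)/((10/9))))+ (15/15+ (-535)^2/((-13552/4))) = -292 * sqrt(10)/3 - 1014523/10164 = -407.61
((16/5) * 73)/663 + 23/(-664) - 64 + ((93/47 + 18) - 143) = -186.70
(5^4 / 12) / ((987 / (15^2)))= 11.87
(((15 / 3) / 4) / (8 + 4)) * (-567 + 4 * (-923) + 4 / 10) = -21293 / 48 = -443.60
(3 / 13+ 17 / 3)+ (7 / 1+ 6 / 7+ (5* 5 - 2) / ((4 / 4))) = 10034 / 273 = 36.75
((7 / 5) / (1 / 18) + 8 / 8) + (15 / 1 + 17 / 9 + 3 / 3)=44.09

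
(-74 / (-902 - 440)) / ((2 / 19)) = 703 / 1342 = 0.52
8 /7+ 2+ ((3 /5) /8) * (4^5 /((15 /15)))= 2798 /35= 79.94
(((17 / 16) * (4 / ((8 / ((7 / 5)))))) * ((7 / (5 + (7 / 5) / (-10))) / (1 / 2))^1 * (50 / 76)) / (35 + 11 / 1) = 104125 / 3398112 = 0.03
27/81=0.33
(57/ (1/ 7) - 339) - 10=50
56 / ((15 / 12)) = 224 / 5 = 44.80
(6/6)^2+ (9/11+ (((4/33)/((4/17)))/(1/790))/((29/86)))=1156720/957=1208.69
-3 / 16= -0.19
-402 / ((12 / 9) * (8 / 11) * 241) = -6633 / 3856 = -1.72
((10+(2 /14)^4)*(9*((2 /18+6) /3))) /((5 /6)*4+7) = 1320605 /74431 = 17.74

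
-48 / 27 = -16 / 9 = -1.78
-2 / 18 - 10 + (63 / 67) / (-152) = -10.12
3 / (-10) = -3 / 10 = -0.30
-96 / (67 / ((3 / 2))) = -2.15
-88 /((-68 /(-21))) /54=-77 /153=-0.50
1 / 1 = 1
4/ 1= 4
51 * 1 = 51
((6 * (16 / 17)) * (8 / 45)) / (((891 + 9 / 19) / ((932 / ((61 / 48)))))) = 36265984 / 43911765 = 0.83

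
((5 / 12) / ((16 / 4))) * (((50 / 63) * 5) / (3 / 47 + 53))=29375 / 3770928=0.01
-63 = -63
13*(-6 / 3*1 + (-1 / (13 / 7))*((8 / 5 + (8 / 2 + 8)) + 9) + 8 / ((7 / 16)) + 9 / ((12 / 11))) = 22507 / 140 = 160.76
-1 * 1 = -1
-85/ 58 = -1.47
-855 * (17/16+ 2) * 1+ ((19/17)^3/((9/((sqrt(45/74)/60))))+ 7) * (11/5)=-208243/80+ 75449 * sqrt(370)/327205800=-2603.03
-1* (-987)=987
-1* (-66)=66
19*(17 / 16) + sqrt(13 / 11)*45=323 / 16 + 45*sqrt(143) / 11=69.11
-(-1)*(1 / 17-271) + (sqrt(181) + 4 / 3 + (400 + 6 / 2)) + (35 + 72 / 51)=sqrt(181) + 8660 / 51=183.26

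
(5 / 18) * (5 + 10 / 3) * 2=125 / 27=4.63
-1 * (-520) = 520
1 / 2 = 0.50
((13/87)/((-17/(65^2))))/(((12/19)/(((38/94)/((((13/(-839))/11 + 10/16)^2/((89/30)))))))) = -240489737756445320/1326166450986177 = -181.34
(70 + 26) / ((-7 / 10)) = -960 / 7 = -137.14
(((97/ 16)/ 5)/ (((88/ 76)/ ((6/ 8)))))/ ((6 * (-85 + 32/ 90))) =-16587/ 10726144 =-0.00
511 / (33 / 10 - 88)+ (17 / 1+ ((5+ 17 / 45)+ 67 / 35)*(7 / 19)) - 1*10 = 3.65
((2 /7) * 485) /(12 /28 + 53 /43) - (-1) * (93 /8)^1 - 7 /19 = 359771 /3800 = 94.68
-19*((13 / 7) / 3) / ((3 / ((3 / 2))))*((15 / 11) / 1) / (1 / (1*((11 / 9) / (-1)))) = 1235 / 126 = 9.80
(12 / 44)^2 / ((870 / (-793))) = -2379 / 35090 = -0.07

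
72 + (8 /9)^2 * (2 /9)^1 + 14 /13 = 694214 /9477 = 73.25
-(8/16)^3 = -1/8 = -0.12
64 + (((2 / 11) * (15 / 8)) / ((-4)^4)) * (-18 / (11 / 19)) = 3962363 / 61952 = 63.96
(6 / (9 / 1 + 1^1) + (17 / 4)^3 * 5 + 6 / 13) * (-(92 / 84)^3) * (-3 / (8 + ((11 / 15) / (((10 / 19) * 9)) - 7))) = 292216238205 / 222450592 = 1313.62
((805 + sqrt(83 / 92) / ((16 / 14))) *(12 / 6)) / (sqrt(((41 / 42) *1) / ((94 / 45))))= 7 *sqrt(202335) *(sqrt(1909) + 42320) / 56580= 2357.57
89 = 89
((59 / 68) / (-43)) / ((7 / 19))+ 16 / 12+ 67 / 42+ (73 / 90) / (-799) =17766067 / 6184260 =2.87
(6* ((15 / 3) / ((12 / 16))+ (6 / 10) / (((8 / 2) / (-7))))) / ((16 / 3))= 1011 / 160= 6.32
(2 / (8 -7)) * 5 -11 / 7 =59 / 7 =8.43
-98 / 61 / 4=-0.40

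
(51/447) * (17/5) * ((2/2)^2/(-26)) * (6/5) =-867/48425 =-0.02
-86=-86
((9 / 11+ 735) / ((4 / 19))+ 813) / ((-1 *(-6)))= 718.02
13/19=0.68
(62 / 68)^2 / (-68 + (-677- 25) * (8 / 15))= -4805 / 2557072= -0.00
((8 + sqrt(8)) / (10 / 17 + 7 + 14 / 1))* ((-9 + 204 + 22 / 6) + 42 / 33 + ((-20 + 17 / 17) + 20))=225454* sqrt(2) / 12111 + 901816 / 12111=100.79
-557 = -557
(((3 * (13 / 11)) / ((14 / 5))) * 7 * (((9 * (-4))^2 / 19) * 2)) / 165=16848 / 2299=7.33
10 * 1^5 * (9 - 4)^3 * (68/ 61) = 1393.44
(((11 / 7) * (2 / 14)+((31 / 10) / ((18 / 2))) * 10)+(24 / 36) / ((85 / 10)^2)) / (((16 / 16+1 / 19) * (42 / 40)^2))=178135640 / 56205009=3.17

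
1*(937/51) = 937/51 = 18.37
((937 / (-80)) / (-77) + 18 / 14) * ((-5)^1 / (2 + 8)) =-8857 / 12320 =-0.72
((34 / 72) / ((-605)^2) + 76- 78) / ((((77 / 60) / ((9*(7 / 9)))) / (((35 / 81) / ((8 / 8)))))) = -184476481 / 39135393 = -4.71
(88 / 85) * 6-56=-4232 / 85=-49.79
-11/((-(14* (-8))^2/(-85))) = -935/12544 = -0.07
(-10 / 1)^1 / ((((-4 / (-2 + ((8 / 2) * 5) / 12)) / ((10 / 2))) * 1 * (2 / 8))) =-50 / 3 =-16.67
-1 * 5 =-5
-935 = -935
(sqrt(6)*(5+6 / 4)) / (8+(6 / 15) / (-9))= 585*sqrt(6) / 716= 2.00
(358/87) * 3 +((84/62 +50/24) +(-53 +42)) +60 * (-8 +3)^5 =-2022698401/10788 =-187495.22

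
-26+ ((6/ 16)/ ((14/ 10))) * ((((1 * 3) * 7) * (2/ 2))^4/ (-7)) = -59743/ 8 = -7467.88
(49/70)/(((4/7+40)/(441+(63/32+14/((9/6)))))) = 2127629/272640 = 7.80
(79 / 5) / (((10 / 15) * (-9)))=-79 / 30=-2.63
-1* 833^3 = -578009537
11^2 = 121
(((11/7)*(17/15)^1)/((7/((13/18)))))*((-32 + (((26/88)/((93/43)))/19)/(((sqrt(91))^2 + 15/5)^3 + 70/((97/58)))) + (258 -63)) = 45131137495067143/1506827579925024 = 29.95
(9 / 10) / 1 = 0.90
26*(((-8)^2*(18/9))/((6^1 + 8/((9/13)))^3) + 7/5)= 91249418/2465195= 37.02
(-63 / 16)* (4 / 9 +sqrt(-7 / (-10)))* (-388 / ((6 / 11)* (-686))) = -3201* sqrt(70) / 7840 - 1067 / 588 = -5.23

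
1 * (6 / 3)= 2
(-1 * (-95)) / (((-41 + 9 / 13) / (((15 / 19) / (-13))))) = 75 / 524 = 0.14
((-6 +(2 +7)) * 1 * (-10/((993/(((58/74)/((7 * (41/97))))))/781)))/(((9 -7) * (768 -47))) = -10984765/2534234969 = -0.00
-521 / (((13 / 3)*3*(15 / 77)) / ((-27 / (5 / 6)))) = 2166318 / 325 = 6665.59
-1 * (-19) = 19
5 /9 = 0.56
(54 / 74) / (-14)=-0.05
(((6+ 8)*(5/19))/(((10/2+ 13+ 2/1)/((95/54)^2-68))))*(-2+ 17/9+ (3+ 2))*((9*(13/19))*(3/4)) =-189452263/701784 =-269.96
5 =5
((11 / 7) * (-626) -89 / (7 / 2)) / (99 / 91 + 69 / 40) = -358.75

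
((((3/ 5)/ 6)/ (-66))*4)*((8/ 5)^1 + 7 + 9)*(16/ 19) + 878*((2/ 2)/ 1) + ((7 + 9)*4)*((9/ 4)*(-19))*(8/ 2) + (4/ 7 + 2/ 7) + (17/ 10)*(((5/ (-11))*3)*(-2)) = -1103898931/ 109725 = -10060.60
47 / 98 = 0.48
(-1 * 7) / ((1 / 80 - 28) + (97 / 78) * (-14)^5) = 21840 / 2086844441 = 0.00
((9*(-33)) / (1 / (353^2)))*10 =-370088730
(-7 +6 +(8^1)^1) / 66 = 0.11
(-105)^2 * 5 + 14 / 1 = 55139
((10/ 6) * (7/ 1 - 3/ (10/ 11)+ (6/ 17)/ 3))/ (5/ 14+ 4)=4543/ 3111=1.46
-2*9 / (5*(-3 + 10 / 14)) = 63 / 40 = 1.58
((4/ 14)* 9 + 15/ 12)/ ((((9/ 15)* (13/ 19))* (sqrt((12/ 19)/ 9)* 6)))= 10165* sqrt(57)/ 13104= 5.86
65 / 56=1.16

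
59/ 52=1.13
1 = 1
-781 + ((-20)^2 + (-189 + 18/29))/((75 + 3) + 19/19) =-1783134/2291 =-778.32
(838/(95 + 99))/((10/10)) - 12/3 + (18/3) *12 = 7015/97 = 72.32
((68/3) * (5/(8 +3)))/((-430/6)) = -68/473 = -0.14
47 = 47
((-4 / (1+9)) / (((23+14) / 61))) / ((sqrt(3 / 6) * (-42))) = 61 * sqrt(2) / 3885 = 0.02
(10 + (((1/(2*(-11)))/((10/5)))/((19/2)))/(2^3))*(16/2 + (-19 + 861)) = 14211575/1672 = 8499.75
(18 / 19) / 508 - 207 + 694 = 2350271 / 4826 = 487.00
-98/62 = -49/31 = -1.58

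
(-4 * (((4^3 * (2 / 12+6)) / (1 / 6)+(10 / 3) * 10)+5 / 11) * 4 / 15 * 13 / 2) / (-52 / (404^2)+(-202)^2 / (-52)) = 4372481887072 / 206039677635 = 21.22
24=24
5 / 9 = 0.56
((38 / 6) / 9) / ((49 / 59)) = 1121 / 1323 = 0.85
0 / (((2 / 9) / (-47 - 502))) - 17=-17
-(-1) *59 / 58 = 59 / 58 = 1.02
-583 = -583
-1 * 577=-577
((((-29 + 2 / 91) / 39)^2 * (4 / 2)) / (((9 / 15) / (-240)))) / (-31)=618112800 / 43384159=14.25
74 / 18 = 37 / 9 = 4.11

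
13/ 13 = 1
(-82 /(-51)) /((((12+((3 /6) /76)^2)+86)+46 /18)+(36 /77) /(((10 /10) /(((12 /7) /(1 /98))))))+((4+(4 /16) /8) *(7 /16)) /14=962397960915 /7131311197184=0.13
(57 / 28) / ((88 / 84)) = 171 / 88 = 1.94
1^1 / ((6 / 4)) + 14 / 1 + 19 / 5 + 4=337 / 15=22.47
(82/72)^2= 1681/1296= 1.30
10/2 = 5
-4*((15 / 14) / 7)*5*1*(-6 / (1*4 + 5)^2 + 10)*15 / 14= -33500 / 1029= -32.56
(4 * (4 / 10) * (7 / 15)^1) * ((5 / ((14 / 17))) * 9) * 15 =612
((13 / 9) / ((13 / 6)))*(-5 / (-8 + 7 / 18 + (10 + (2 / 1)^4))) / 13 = -60 / 4303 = -0.01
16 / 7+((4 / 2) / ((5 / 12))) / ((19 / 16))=4208 / 665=6.33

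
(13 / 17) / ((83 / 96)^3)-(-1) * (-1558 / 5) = -15086842642 / 48601895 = -310.42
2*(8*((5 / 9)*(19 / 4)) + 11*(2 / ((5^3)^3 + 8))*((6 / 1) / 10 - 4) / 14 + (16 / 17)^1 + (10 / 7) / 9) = 464611220818 / 10459027215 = 44.42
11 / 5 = 2.20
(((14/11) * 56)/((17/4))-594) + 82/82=-107755/187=-576.23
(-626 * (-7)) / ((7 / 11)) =6886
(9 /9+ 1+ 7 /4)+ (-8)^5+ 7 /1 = -131029 /4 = -32757.25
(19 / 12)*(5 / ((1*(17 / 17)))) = 95 / 12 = 7.92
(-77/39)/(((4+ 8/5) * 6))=-55/936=-0.06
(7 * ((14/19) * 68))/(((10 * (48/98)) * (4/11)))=448987/2280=196.92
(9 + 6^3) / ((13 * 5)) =45 / 13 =3.46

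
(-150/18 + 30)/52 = 5/12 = 0.42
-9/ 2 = -4.50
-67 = -67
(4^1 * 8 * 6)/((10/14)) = 268.80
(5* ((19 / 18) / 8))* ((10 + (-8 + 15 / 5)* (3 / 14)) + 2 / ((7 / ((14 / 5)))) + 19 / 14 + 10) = 779 / 56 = 13.91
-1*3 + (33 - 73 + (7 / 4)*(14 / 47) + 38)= -421 / 94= -4.48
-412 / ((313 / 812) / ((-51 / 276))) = 1421812 / 7199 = 197.50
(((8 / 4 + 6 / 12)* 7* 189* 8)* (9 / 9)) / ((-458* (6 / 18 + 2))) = -5670 / 229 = -24.76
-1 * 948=-948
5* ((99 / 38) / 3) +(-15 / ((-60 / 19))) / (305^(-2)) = 33582355 / 76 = 441873.09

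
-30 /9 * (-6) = 20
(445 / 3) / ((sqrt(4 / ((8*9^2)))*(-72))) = -445*sqrt(2) / 24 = -26.22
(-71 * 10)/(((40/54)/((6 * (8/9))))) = -5112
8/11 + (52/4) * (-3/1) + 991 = 10480/11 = 952.73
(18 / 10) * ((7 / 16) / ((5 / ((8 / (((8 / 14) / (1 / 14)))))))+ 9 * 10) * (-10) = -64863 / 40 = -1621.58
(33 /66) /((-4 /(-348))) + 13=113 /2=56.50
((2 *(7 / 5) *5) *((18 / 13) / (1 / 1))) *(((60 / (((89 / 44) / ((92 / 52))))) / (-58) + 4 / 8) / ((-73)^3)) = 3423042 / 169684936213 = 0.00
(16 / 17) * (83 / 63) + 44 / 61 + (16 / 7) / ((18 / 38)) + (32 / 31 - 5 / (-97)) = 220879627 / 28064331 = 7.87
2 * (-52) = -104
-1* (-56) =56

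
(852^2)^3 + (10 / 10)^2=382505398183563265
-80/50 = -8/5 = -1.60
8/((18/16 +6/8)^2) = 512/225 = 2.28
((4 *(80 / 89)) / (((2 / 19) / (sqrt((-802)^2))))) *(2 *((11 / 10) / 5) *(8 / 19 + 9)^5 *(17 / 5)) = 3041492073.05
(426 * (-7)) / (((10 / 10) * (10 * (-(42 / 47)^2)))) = 156839 / 420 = 373.43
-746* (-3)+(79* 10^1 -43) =2985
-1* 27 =-27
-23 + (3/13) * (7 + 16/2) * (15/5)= -164/13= -12.62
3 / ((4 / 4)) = 3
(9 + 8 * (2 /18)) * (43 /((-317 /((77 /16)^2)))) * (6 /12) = -22690283 /1460736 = -15.53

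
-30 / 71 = -0.42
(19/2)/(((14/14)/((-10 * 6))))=-570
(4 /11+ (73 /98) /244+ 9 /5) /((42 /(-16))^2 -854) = -22796344 /8912674925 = -0.00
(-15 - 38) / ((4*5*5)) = -53 / 100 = -0.53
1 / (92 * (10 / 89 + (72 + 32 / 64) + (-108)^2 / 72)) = 0.00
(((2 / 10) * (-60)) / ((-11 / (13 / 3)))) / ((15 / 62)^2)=199888 / 2475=80.76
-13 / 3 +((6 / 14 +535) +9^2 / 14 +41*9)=38047 / 42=905.88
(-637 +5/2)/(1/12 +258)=-7614/3097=-2.46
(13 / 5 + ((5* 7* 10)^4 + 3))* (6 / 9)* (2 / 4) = 25010416676 / 5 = 5002083335.20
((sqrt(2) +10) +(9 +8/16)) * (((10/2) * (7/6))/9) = 35 * sqrt(2)/54 +455/36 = 13.56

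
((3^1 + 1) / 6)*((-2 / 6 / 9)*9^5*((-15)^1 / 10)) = 2187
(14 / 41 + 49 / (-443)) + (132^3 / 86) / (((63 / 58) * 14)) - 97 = 63599768026 / 38269441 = 1661.89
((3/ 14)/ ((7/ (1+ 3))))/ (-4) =-0.03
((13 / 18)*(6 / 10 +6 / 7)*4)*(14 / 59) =1.00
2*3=6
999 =999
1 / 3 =0.33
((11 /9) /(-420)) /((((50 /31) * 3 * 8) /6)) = -341 /756000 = -0.00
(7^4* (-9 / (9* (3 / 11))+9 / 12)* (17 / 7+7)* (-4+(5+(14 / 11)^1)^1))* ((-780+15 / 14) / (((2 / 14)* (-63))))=-155850625 / 12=-12987552.08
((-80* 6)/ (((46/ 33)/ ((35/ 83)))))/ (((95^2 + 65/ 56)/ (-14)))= 43464960/ 192986537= 0.23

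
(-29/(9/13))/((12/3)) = -10.47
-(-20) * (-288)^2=1658880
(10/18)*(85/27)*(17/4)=7225/972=7.43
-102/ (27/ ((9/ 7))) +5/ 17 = -543/ 119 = -4.56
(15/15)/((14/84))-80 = -74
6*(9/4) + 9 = 45/2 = 22.50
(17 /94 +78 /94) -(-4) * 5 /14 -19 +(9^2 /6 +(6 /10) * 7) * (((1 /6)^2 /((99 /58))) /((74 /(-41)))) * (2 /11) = -13195264309 /795383820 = -16.59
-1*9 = -9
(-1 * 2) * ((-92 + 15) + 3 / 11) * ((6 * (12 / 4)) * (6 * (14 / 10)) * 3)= 3828384 / 55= 69606.98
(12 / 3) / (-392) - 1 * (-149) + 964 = 1112.99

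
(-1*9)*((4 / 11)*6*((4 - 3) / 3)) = -72 / 11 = -6.55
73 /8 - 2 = 57 /8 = 7.12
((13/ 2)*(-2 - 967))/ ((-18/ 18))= 12597/ 2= 6298.50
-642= -642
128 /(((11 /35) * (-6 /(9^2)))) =-60480 /11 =-5498.18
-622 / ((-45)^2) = -622 / 2025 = -0.31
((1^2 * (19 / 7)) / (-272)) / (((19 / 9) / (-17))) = 0.08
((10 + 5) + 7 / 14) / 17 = 31 / 34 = 0.91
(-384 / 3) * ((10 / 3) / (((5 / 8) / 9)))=-6144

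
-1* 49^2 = -2401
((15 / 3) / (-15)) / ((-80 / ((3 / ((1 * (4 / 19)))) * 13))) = 247 / 320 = 0.77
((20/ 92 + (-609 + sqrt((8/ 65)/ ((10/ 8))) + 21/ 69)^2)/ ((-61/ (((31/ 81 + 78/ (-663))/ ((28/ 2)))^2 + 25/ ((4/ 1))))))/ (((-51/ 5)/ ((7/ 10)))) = 2959365975299270975/ 1135860369917364-929156500000 * sqrt(26)/ 1763758338381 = 2602.71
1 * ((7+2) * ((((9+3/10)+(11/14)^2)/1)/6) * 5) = 29157/392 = 74.38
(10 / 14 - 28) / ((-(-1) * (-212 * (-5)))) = -191 / 7420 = -0.03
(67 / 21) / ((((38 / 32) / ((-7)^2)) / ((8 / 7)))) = 8576 / 57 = 150.46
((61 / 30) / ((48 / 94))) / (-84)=-2867 / 60480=-0.05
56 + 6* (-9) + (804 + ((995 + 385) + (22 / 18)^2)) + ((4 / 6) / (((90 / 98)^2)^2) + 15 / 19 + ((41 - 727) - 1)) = 351122453063 / 233735625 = 1502.22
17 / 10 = 1.70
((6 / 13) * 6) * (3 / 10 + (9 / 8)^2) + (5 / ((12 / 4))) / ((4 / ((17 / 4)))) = 4763 / 780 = 6.11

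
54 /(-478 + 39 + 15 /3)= -27 /217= -0.12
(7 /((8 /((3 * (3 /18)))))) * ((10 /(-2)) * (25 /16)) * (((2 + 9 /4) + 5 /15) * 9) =-144375 /1024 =-140.99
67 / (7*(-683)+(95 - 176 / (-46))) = -1541 / 107690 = -0.01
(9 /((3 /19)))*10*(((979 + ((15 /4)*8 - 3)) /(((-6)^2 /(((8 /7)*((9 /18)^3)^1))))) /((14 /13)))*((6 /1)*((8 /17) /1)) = 5965.95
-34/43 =-0.79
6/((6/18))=18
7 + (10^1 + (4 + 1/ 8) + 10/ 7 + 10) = 32.55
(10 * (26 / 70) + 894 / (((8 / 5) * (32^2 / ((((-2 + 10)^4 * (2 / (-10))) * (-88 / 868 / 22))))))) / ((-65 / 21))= -3759 / 2015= -1.87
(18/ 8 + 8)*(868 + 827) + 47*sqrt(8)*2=188*sqrt(2) + 69495/ 4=17639.62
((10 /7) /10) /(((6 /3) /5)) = 5 /14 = 0.36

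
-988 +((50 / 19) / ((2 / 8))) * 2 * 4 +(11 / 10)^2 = -1714901 / 1900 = -902.58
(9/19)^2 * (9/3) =0.67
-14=-14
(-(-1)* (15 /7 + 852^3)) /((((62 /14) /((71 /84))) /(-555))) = -56865243471585 /868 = -65512953308.28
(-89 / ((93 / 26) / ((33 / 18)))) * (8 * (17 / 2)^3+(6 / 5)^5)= -195498187027 / 871875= -224227.31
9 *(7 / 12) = 21 / 4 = 5.25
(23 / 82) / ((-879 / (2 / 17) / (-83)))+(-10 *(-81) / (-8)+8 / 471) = -101.23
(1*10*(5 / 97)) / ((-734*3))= -25 / 106797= -0.00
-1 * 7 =-7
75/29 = 2.59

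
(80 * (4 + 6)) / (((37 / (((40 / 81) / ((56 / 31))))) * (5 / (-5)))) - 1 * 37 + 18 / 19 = -16726615 / 398601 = -41.96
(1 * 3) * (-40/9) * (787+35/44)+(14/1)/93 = -3581792/341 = -10503.79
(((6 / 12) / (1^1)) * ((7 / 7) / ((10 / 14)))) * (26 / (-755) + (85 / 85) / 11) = 0.04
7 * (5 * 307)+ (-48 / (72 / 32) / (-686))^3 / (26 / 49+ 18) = 54235334288207 / 5047495047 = 10745.00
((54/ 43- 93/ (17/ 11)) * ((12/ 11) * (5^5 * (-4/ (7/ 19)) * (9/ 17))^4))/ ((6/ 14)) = -73396163593652343750000000000/ 4701146527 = -15612396502027247650.18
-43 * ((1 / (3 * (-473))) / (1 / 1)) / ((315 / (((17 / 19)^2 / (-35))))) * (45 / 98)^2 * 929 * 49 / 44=-805443 / 1678049296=-0.00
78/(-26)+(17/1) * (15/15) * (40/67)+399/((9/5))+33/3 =48203/201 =239.82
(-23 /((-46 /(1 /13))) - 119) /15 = -1031 /130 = -7.93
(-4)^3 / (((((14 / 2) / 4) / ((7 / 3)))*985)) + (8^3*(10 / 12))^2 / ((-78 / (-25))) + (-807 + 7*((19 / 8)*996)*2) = 31343467898 / 345735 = 90657.49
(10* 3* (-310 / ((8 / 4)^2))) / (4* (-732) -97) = 93 / 121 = 0.77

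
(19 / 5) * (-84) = -1596 / 5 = -319.20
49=49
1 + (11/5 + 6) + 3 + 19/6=461/30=15.37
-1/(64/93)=-93/64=-1.45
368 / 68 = 92 / 17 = 5.41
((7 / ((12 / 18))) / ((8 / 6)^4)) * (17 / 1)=28917 / 512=56.48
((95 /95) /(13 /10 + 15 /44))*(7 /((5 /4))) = 1232 /361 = 3.41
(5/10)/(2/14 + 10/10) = 7/16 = 0.44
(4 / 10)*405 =162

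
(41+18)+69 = 128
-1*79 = -79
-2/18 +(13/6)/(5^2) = -11/450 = -0.02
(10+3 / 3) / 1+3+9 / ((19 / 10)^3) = 15.31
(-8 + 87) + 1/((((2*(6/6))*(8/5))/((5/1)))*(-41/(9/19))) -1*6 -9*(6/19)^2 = 17070749/236816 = 72.08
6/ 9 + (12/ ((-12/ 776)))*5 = -11638/ 3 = -3879.33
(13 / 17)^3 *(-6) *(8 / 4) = -26364 / 4913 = -5.37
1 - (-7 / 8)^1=1.88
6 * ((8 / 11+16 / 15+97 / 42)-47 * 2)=-207661 / 385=-539.38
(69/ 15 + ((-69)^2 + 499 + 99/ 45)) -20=26234/ 5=5246.80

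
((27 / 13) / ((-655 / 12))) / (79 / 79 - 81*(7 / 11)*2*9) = 3564 / 86810425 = 0.00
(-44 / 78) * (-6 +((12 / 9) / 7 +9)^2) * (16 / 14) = -6090128 / 120393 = -50.59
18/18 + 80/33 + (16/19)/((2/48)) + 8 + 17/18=122563/3762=32.58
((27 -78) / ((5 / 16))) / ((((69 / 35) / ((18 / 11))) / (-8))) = 274176 / 253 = 1083.70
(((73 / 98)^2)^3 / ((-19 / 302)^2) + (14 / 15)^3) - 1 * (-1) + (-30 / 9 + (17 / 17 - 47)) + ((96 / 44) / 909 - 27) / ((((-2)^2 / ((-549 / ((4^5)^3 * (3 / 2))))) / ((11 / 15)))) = -15946507718058824673042428293 / 3657705190596478324703232000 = -4.36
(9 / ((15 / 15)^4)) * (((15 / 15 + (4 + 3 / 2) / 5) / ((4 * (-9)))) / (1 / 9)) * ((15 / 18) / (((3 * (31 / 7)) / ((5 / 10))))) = -147 / 992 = -0.15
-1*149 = -149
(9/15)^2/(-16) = -9/400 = -0.02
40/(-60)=-2/3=-0.67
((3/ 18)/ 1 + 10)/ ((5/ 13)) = 793/ 30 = 26.43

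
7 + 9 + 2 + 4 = 22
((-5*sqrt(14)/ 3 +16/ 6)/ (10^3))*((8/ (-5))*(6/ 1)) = -16/ 625 +2*sqrt(14)/ 125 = 0.03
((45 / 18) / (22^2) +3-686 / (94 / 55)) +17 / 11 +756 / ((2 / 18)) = 291500499 / 45496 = 6407.17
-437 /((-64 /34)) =7429 /32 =232.16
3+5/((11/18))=123/11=11.18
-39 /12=-13 /4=-3.25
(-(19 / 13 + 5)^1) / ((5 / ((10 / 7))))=-24 / 13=-1.85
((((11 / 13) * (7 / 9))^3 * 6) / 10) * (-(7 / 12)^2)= -22370117 / 384387120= -0.06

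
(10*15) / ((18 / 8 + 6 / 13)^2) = 135200 / 6627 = 20.40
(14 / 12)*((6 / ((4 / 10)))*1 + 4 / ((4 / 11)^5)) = 1154237 / 1536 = 751.46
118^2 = 13924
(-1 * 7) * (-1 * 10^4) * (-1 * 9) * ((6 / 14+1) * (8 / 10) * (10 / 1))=-7200000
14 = 14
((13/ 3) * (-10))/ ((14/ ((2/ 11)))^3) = -130/ 1369599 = -0.00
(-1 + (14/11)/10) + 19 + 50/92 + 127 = 368547/2530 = 145.67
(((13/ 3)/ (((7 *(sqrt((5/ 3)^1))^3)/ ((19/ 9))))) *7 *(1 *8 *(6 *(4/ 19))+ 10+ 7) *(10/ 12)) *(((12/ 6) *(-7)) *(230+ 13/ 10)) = -2408861 *sqrt(15)/ 30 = -310982.62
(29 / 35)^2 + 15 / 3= 6966 / 1225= 5.69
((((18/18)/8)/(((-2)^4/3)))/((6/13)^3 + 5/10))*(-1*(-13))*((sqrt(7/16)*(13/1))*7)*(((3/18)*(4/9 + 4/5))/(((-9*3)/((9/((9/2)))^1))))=-18193357*sqrt(7)/102215520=-0.47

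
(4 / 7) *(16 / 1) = 9.14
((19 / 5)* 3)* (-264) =-3009.60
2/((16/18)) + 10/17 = 193/68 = 2.84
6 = 6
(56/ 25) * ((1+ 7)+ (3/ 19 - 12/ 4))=5488/ 475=11.55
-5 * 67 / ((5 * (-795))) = 67 / 795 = 0.08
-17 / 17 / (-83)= 1 / 83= 0.01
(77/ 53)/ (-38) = -77/ 2014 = -0.04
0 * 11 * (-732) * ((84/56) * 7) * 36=0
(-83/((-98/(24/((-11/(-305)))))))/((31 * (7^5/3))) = 911340/280828163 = 0.00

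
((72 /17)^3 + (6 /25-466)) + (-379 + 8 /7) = -660002529 /859775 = -767.65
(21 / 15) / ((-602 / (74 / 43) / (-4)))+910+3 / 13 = 109398009 / 120185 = 910.25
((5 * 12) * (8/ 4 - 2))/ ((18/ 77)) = 0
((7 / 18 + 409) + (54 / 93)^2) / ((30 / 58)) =205535789 / 259470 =792.14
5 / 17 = 0.29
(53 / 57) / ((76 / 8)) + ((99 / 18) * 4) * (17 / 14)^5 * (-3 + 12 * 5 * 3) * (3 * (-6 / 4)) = -26945150001169 / 582463392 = -46260.68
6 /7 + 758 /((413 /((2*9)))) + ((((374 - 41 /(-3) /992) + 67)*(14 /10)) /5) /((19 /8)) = 6267759787 /72977100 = 85.89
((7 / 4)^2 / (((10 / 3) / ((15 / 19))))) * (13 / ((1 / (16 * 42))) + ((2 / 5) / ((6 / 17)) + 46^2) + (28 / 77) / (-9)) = 263241769 / 33440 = 7872.06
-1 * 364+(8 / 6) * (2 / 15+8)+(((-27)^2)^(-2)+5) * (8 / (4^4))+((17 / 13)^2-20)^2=-22436680729913 / 1214278912080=-18.48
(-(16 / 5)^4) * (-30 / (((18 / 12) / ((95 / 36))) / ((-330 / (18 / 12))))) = -54788096 / 45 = -1217513.24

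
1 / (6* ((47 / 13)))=0.05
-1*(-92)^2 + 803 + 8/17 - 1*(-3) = -130178/17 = -7657.53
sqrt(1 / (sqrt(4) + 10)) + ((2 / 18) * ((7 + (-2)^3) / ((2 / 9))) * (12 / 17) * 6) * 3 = -108 / 17 + sqrt(3) / 6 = -6.06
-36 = -36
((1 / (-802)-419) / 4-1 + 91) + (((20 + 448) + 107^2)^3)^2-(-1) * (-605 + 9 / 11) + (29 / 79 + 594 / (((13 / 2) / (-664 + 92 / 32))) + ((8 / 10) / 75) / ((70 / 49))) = 194625793624956068659849074699620239 / 67951455000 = 2864188759827969374016334.00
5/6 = 0.83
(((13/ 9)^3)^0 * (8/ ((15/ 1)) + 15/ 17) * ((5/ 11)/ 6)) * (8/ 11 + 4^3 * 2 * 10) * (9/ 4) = 635721/ 2057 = 309.05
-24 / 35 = -0.69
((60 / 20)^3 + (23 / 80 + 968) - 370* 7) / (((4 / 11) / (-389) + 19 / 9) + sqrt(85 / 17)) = 79852904367291 / 12983766080 - 189209081405817* sqrt(5) / 64918830400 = -366.92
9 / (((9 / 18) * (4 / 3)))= 27 / 2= 13.50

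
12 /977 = 0.01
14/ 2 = 7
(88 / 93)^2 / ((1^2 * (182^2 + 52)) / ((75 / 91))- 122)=96800 / 4338721839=0.00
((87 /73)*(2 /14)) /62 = 87 /31682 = 0.00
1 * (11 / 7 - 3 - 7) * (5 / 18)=-295 / 126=-2.34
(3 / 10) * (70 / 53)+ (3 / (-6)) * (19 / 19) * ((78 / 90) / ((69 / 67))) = -2693 / 109710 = -0.02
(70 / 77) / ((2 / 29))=145 / 11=13.18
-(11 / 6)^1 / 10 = -11 / 60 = -0.18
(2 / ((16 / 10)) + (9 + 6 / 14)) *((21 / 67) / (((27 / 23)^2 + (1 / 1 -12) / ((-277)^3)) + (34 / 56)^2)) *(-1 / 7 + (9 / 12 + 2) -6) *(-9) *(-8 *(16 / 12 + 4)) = -2496.53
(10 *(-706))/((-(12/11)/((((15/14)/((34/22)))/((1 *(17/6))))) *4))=3203475/8092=395.88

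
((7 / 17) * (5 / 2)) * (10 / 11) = 175 / 187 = 0.94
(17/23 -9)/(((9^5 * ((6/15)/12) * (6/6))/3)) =-1900/150903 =-0.01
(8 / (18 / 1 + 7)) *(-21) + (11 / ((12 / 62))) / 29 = -4.76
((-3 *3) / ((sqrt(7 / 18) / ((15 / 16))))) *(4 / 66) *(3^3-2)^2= -84375 *sqrt(14) / 616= -512.50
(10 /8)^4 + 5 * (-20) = -97.56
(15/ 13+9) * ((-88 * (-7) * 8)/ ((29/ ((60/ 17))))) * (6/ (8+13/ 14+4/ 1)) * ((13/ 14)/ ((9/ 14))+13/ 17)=6243.55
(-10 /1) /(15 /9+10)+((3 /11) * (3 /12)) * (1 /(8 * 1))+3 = 5301 /2464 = 2.15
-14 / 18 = -7 / 9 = -0.78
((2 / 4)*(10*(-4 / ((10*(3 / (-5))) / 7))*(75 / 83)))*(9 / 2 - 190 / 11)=-245875 / 913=-269.30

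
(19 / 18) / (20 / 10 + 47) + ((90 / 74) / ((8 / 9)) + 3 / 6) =246685 / 130536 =1.89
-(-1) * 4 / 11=4 / 11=0.36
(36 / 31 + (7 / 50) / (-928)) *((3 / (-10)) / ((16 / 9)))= -45094941 / 230144000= -0.20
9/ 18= 1/ 2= 0.50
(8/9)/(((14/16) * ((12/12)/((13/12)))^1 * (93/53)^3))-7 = -1033197895/152023473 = -6.80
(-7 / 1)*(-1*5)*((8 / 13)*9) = 2520 / 13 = 193.85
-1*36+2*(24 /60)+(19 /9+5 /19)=-28066 /855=-32.83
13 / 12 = 1.08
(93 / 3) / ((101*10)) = 31 / 1010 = 0.03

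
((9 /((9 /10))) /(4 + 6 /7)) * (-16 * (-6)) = 3360 /17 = 197.65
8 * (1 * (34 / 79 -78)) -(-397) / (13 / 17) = -101.40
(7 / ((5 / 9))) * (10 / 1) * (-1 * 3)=-378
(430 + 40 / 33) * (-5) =-71150 / 33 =-2156.06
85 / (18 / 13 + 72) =1105 / 954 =1.16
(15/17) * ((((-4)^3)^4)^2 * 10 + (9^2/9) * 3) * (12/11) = 506654958079185660/187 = 2709384802562490.16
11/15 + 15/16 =401/240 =1.67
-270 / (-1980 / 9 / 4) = 54 / 11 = 4.91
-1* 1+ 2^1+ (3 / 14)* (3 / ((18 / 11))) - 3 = -45 / 28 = -1.61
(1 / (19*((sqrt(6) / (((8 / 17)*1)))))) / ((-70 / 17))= -2*sqrt(6) / 1995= -0.00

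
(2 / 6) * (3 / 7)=1 / 7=0.14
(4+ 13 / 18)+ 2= 121 / 18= 6.72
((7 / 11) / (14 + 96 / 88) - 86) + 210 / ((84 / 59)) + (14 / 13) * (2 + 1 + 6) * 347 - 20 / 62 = 114544440 / 33449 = 3424.45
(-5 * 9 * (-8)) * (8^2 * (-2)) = -46080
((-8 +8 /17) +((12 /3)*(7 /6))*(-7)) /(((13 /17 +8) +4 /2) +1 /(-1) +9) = -2050 /957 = -2.14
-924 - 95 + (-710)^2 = 503081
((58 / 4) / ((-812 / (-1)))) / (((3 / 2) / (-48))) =-4 / 7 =-0.57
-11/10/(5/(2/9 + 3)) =-319/450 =-0.71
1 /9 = 0.11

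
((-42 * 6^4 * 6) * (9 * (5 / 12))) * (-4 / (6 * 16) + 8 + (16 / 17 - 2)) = -143649450 / 17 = -8449967.65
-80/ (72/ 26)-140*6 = -7820/ 9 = -868.89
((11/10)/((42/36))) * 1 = 33/35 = 0.94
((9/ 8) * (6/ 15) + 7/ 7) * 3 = 87/ 20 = 4.35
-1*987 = -987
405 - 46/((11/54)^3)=-6704289/1331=-5037.03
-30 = -30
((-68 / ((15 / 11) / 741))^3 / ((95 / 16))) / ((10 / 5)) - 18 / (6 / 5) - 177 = -2655412769784512 / 625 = -4248660431655.22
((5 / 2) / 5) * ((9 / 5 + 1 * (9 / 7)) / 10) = 27 / 175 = 0.15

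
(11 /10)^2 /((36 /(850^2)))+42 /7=874441 /36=24290.03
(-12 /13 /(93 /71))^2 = 80656 /162409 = 0.50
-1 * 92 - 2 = -94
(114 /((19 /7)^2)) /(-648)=-49 /2052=-0.02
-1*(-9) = 9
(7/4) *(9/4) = 63/16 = 3.94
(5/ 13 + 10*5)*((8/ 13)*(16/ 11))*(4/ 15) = 67072/ 5577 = 12.03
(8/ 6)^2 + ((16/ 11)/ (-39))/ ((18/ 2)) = 6848/ 3861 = 1.77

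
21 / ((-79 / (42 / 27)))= -98 / 237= -0.41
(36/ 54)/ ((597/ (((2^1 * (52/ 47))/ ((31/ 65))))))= 13520/ 2609487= 0.01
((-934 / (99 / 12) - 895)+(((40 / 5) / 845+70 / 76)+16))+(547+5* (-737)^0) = -465475963 / 1059630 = -439.28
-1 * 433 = -433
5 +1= 6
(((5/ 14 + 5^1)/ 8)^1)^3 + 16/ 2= 11661299/ 1404928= 8.30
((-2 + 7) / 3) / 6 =5 / 18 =0.28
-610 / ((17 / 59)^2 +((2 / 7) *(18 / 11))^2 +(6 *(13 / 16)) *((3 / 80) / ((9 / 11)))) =-8057406649600 / 6935263887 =-1161.80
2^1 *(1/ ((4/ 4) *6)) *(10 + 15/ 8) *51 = 1615/ 8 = 201.88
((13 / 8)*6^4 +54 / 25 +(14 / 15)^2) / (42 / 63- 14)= -118633 / 750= -158.18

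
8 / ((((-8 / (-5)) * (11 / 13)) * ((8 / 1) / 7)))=455 / 88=5.17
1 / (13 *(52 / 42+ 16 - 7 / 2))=42 / 7501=0.01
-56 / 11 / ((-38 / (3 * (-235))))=-19740 / 209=-94.45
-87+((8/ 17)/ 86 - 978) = -1064.99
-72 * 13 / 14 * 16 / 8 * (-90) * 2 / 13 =12960 / 7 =1851.43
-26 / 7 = -3.71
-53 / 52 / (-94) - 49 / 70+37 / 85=-0.25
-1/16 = -0.06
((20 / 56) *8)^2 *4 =1600 / 49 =32.65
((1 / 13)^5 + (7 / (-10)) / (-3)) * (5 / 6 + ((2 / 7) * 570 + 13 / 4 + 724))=194512622959 / 935658360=207.89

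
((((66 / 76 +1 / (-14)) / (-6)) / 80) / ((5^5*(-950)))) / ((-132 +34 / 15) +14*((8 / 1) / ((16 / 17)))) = -53 / 1017117500000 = -0.00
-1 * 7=-7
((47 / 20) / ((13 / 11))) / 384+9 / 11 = 904247 / 1098240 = 0.82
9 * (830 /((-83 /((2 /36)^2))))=-5 /18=-0.28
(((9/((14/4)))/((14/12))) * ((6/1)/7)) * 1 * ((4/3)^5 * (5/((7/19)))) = 778240/7203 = 108.04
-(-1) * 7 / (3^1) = 7 / 3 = 2.33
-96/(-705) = 32/235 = 0.14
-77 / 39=-1.97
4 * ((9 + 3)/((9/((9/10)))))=24/5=4.80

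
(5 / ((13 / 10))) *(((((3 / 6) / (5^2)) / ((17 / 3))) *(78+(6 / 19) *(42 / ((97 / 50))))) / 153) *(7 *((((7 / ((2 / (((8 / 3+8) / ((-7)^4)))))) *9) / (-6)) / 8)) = -52118 / 339283399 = -0.00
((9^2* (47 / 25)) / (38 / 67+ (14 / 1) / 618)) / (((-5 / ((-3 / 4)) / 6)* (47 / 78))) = 588606993 / 1526375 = 385.62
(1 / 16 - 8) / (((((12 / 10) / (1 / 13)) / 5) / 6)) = -3175 / 208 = -15.26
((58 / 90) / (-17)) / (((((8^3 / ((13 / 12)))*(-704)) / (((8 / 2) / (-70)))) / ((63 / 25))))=-377 / 22978560000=-0.00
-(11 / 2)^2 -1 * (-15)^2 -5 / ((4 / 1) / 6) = -1051 / 4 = -262.75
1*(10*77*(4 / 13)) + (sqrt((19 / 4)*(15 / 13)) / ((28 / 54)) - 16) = 27*sqrt(3705) / 364 + 2872 / 13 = 225.44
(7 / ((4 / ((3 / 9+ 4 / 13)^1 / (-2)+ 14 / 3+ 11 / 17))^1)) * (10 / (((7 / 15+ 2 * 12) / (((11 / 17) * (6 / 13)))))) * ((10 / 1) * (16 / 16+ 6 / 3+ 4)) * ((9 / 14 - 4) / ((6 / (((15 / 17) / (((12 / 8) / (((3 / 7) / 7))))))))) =-6418231875 / 4266065986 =-1.50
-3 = -3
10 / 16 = 5 / 8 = 0.62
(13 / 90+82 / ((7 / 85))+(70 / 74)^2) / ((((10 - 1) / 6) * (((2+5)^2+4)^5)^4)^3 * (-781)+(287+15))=-3438680116 / 260184233572286487388796230508901267486033683268408873984145325646423681088307152192029221039426895523196915582685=-0.00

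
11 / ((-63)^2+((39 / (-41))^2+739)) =18491 / 7915669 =0.00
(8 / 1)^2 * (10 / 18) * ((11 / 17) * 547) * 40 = 77017600 / 153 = 503383.01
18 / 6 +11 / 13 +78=1064 / 13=81.85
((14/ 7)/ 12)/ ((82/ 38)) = 19/ 246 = 0.08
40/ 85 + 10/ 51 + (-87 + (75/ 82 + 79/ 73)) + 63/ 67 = -100341151/ 1203186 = -83.40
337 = 337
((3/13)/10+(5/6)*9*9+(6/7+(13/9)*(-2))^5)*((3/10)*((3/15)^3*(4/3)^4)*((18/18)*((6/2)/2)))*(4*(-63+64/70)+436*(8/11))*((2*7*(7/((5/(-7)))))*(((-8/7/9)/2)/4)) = 553119890223750656/9868983926484375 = 56.05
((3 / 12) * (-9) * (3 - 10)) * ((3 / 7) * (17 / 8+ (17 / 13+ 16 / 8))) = 15255 / 416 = 36.67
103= 103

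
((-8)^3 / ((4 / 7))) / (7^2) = -128 / 7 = -18.29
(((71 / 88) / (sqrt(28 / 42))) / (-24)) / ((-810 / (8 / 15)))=0.00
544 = 544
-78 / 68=-39 / 34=-1.15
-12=-12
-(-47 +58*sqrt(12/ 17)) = 47 - 116*sqrt(51)/ 17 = -1.73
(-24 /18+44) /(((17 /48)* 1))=2048 /17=120.47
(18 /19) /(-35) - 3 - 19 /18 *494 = -3138962 /5985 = -524.47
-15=-15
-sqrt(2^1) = -sqrt(2) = -1.41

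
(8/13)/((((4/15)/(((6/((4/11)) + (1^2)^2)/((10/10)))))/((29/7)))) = 2175/13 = 167.31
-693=-693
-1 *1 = -1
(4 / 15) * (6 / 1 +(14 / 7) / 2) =28 / 15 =1.87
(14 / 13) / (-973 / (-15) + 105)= 15 / 2366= 0.01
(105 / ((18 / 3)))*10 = 175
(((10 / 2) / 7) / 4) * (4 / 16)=5 / 112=0.04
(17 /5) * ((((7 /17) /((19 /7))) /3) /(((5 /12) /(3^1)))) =588 /475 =1.24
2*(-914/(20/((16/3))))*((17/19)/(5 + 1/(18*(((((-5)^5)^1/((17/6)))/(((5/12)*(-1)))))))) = -6712416000/76950323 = -87.23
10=10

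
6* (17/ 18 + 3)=71/ 3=23.67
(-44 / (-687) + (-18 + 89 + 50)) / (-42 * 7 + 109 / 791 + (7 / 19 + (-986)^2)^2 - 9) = 23749562221 / 185416513813469336589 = 0.00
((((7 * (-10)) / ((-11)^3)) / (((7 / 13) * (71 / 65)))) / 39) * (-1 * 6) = -1300 / 94501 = -0.01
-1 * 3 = -3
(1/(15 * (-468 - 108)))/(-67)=1/578880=0.00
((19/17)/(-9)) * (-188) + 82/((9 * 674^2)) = 811337633/34752114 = 23.35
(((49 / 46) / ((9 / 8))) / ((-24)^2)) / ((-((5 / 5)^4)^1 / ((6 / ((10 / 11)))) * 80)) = -539 / 3974400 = -0.00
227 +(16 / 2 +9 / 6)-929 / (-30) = 267.47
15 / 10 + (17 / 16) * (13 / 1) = 15.31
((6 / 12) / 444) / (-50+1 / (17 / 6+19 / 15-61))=-569 / 25272480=-0.00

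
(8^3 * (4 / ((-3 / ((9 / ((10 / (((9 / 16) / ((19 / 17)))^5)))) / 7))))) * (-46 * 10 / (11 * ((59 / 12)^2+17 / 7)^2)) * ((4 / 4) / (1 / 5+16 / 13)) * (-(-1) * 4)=0.47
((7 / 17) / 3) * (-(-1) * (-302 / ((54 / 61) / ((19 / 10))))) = -88.97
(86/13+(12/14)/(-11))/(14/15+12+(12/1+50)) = 24540/281281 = 0.09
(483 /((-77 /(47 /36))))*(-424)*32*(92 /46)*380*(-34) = -94748871680 /33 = -2871177929.70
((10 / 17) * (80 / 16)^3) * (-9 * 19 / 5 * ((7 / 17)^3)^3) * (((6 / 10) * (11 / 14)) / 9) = -90363255675 / 2015993900449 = -0.04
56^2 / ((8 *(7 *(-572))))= -14 / 143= -0.10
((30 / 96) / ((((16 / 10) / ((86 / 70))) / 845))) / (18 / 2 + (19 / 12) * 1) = 545025 / 28448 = 19.16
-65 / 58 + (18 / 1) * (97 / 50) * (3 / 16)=62951 / 11600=5.43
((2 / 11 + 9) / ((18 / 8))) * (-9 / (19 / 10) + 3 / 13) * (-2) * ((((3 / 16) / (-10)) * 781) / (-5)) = 2660441 / 24700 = 107.71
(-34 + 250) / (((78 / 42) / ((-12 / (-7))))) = 2592 / 13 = 199.38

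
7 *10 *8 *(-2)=-1120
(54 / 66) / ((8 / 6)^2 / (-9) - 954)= -0.00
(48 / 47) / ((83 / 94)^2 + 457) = 9024 / 4044941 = 0.00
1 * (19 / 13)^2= 361 / 169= 2.14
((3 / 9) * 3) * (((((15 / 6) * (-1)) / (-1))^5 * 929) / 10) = 580625 / 64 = 9072.27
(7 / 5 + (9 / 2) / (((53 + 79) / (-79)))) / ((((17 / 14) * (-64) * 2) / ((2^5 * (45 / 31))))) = 0.39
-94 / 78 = -47 / 39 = -1.21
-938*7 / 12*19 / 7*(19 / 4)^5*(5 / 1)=-110322590945 / 6144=-17956150.87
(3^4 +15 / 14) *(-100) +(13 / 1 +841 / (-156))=-8953891 / 1092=-8199.53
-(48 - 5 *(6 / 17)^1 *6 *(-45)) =-8916 / 17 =-524.47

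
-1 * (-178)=178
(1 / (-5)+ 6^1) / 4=29 / 20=1.45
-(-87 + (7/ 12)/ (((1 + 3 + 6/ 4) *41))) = 235415/ 2706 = 87.00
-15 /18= -5 /6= -0.83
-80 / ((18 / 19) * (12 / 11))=-2090 / 27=-77.41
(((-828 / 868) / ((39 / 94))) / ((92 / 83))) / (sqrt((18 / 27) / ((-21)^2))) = -35109 * sqrt(6) / 1612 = -53.35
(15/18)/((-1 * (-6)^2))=-5/216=-0.02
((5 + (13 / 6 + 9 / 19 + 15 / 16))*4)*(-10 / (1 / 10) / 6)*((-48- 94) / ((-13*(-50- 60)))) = 2777165 / 48906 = 56.79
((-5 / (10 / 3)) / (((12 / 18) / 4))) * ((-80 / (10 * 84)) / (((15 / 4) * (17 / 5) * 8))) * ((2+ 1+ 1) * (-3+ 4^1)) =0.03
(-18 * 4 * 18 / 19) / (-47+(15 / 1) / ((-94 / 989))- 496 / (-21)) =2558304 / 6796091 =0.38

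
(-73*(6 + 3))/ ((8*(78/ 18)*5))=-1971/ 520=-3.79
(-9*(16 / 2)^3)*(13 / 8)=-7488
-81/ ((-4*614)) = 81/ 2456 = 0.03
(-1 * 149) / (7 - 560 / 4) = 149 / 133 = 1.12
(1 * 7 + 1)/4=2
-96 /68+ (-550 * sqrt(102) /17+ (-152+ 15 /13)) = -479.01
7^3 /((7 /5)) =245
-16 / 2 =-8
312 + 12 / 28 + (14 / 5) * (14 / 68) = 186238 / 595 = 313.01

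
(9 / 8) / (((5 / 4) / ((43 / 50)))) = 387 / 500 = 0.77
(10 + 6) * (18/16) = 18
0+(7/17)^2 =49/289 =0.17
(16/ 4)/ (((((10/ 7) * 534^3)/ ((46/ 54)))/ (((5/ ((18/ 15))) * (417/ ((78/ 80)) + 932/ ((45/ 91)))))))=54448429/ 360773525502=0.00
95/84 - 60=-4945/84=-58.87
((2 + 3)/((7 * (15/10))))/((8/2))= 5/42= 0.12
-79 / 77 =-1.03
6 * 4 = 24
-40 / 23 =-1.74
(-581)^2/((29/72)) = 24304392/29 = 838082.48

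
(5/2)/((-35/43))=-43/14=-3.07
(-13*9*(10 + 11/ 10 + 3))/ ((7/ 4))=-32994/ 35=-942.69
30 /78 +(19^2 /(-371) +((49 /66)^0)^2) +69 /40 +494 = 95714667 /192920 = 496.14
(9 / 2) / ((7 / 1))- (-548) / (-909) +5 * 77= 4900019 / 12726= 385.04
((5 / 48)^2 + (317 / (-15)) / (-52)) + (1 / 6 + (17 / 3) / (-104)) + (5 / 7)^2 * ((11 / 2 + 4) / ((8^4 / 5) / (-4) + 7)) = 3664584229 / 7257519360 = 0.50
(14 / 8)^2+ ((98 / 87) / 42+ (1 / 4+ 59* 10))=2477785 / 4176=593.34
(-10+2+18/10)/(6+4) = -31/50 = -0.62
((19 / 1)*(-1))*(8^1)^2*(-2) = 2432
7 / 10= 0.70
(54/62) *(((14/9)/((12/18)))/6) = 21/62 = 0.34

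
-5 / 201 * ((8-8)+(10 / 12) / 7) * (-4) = 50 / 4221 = 0.01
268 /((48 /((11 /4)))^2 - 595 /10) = 64856 /59329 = 1.09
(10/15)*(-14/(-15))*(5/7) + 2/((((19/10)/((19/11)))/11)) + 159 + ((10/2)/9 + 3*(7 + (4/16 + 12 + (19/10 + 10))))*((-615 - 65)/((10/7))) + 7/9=-2005489/45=-44566.42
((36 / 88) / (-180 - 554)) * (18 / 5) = -81 / 40370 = -0.00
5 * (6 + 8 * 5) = 230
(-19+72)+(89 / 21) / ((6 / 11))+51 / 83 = 641957 / 10458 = 61.38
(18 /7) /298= 9 /1043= 0.01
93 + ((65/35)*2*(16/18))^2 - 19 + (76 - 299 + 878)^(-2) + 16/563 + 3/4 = 328553401903613/3834706106700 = 85.68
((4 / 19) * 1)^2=16 / 361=0.04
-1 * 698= -698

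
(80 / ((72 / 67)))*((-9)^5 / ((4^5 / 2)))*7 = -15385545 / 256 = -60099.79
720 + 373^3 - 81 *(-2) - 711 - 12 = 51895276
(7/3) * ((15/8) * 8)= 35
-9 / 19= -0.47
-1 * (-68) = 68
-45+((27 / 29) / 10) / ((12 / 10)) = -5211 / 116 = -44.92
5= 5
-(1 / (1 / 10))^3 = -1000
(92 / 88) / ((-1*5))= -23 / 110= -0.21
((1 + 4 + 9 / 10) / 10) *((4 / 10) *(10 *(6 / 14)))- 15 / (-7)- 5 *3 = -2073 / 175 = -11.85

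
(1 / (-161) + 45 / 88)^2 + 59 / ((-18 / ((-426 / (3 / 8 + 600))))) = 7465005440129 / 2892350615616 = 2.58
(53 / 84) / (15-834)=-0.00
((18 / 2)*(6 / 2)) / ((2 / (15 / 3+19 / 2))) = 783 / 4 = 195.75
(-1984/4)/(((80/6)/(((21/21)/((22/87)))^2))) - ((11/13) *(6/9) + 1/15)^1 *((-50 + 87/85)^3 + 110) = 73451.38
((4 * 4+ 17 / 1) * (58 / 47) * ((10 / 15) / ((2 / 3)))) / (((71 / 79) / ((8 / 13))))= 1209648 / 43381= 27.88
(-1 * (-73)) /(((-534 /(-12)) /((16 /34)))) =1168 /1513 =0.77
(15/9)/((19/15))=25/19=1.32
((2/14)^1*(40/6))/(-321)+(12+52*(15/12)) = 519037/6741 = 77.00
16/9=1.78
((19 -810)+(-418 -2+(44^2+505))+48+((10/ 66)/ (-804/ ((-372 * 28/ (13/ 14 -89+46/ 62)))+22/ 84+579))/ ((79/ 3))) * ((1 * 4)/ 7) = 2874304542239688/ 3935862996373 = 730.29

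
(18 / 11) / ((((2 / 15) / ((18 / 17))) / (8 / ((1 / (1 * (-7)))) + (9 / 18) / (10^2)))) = -2721357 / 3740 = -727.64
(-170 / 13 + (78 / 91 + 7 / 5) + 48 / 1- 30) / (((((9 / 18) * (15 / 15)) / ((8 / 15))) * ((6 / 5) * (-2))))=-1452 / 455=-3.19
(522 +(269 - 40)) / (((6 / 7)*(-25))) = -5257 / 150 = -35.05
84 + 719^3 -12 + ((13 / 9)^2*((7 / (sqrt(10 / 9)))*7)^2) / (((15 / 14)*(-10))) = 2508938618867 / 6750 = 371694610.20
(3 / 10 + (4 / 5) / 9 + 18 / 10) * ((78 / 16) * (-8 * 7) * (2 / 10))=-17927 / 150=-119.51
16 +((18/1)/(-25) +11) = 657/25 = 26.28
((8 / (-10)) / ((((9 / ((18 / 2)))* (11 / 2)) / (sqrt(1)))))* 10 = -16 / 11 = -1.45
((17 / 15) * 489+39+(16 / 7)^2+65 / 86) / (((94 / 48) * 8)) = 37874187 / 990290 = 38.25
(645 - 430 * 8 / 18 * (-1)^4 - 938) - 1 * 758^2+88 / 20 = -25876967 / 45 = -575043.71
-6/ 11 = -0.55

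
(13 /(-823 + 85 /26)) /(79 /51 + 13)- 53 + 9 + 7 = -292572170 /7907123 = -37.00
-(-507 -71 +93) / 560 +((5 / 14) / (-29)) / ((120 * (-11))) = 46415 / 53592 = 0.87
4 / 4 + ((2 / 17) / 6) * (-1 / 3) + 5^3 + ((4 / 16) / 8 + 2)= 626809 / 4896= 128.02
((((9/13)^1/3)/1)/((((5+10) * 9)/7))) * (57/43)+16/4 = 33673/8385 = 4.02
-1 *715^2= -511225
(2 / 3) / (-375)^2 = 2 / 421875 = 0.00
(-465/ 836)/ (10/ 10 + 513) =-465/ 429704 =-0.00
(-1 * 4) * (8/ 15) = -32/ 15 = -2.13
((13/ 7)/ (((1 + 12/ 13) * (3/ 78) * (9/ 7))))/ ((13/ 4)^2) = 416/ 225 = 1.85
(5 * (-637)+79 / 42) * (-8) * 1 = 534764 / 21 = 25464.95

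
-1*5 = -5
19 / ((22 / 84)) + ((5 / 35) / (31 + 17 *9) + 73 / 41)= 43175499 / 580888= 74.33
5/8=0.62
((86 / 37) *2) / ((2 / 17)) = 39.51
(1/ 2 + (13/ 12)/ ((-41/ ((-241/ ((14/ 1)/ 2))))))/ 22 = 4855/ 75768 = 0.06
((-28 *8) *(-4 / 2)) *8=3584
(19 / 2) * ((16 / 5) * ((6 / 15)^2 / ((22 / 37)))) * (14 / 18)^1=78736 / 12375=6.36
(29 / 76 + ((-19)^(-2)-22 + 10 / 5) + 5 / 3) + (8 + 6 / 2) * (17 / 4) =62383 / 2166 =28.80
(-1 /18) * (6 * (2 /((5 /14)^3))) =-5488 /375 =-14.63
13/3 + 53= 172/3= 57.33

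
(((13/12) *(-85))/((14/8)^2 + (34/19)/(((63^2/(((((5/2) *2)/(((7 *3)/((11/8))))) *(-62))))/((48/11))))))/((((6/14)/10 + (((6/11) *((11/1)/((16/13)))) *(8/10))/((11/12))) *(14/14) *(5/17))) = -678706708680/28158148379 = -24.10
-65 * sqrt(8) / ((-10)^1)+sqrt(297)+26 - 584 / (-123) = 3 * sqrt(33)+13 * sqrt(2)+3782 / 123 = 66.37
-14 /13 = -1.08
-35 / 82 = -0.43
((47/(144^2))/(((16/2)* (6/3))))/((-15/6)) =-47/829440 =-0.00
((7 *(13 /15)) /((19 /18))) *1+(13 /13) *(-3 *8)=-1734 /95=-18.25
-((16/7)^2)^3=-16777216/117649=-142.60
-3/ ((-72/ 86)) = 43/ 12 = 3.58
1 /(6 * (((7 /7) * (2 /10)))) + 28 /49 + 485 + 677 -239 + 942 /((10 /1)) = 213907 /210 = 1018.60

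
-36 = -36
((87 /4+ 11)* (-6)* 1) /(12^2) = -131 /96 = -1.36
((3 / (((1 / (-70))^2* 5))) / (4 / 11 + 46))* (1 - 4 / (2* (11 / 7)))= -294 / 17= -17.29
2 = 2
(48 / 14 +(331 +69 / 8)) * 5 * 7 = 96055 / 8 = 12006.88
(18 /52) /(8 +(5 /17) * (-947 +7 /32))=-2448 /1912729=-0.00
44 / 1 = 44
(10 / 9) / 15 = 2 / 27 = 0.07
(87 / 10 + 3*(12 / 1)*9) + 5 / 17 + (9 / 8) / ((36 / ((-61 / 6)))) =5429279 / 16320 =332.68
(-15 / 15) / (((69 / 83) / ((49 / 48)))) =-4067 / 3312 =-1.23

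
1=1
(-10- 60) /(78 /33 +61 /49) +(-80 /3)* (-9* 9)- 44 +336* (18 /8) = 1109662 /389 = 2852.60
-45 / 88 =-0.51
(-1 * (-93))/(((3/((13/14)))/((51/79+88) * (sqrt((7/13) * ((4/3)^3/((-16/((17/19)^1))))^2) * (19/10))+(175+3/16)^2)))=3690581 * sqrt(91)/74655+3166294027/3584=883924.16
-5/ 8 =-0.62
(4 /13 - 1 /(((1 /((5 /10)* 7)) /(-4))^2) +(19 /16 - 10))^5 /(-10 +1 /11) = 1531887848914905801621027 /42436853235712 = 36098054688.60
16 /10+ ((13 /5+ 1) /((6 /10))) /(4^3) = 271 /160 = 1.69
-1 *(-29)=29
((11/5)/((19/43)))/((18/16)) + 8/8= 4639/855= 5.43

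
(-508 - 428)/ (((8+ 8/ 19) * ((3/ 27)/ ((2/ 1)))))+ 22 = -19787/ 10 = -1978.70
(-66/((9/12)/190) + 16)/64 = -261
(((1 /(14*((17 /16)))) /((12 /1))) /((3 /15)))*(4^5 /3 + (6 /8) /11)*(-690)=-25912375 /3927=-6598.52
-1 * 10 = -10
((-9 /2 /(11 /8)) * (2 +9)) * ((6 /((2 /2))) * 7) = -1512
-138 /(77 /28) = -552 /11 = -50.18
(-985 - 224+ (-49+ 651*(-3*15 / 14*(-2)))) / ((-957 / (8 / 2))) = -12.23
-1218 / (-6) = 203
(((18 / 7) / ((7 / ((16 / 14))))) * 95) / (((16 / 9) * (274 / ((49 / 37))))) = 7695 / 70966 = 0.11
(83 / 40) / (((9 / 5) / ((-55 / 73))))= -4565 / 5256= -0.87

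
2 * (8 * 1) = 16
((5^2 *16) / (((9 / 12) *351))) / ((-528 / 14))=-1400 / 34749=-0.04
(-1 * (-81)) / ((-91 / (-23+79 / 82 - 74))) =91125 / 1066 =85.48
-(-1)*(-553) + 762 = 209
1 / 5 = 0.20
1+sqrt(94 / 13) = 1+sqrt(1222) / 13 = 3.69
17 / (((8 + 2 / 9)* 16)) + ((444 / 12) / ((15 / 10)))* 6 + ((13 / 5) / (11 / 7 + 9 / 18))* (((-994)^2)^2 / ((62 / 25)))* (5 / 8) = 308799977532.50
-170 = -170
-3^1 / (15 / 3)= -3 / 5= -0.60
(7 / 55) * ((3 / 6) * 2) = 7 / 55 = 0.13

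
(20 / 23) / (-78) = -10 / 897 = -0.01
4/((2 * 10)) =1/5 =0.20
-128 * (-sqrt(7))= 338.66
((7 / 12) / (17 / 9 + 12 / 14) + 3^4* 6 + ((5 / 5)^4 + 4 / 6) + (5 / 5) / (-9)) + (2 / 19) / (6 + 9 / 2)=404038231 / 828324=487.78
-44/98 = -22/49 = -0.45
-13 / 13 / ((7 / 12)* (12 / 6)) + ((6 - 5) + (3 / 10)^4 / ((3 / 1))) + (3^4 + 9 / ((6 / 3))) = 5995189 / 70000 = 85.65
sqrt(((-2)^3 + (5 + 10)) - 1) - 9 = -9 + sqrt(6) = -6.55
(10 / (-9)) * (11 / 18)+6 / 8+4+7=3587 / 324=11.07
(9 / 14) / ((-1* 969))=-3 / 4522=-0.00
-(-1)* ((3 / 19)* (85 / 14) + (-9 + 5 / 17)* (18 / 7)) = -96897 / 4522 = -21.43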